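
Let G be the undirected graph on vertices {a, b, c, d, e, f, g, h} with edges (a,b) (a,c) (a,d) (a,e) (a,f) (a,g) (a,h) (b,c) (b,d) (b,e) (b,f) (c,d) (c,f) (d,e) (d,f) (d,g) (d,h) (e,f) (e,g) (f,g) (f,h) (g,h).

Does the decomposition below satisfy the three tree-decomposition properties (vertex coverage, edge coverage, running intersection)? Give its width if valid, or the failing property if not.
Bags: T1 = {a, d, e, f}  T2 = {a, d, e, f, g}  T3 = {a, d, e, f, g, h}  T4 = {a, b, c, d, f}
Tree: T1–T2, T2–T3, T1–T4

No — edge (b,e) lies in no bag.

A tree decomposition must satisfy three properties: every vertex lies in some bag; for every edge, both endpoints lie together in some bag; and for every vertex, the bags containing it form a connected subtree. Here edge (b,e) lies in no bag, so the decomposition is invalid.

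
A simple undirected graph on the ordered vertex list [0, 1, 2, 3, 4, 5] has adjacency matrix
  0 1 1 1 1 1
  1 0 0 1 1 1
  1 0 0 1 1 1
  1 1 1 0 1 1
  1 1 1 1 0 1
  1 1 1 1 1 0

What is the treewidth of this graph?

4

A width-4 tree decomposition is:
Bags: B1 = {0, 2, 3, 4, 5}  B2 = {0, 1, 3, 4, 5}
Tree: B1–B2
Every bag has size at most 5, so the width is 5 − 1 = 4 and tw(G) ≤ 4. For the lower bound, the 5 vertices {0, 1, 3, 4, 5} are pairwise adjacent, and any tree decomposition puts a clique entirely inside one bag — forcing width ≥ 4. Therefore the treewidth is 4.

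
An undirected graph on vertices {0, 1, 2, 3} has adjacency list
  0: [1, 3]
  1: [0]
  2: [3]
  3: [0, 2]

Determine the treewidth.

1

A width-1 tree decomposition is:
Bags: B1 = {0, 1}  B2 = {0, 3}  B3 = {2, 3}
Tree: B1–B2, B2–B3
The largest bag has 2 vertices, giving width 1; this decomposition certifies tw(G) ≤ 1. G has an edge, so its treewidth is at least 1. Combining the bounds, tw(G) = 1.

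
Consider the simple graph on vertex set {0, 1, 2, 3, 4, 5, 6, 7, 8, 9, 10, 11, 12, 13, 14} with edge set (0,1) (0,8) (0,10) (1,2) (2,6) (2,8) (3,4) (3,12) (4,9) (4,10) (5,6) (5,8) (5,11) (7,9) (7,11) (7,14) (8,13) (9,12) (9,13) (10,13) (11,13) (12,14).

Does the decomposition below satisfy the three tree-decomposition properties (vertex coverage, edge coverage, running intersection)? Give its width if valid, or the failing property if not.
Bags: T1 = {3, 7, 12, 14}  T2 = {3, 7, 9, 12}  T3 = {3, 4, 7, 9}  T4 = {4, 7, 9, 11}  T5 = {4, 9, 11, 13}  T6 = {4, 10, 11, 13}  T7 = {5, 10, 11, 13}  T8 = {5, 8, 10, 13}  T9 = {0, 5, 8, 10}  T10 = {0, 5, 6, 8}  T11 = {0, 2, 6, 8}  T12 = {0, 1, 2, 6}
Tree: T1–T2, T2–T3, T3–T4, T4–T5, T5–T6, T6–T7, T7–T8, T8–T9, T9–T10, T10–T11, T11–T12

Every vertex of G appears in some bag (union = {0, 1, 2, 3, 4, 5, 6, 7, 8, 9, 10, 11, 12, 13, 14}); every edge is covered by a bag; and for each vertex v the set of bags containing v is connected in the bag tree. The decomposition is therefore valid. The largest bag has 4 vertices, so the width is 3.

Yes; width 3.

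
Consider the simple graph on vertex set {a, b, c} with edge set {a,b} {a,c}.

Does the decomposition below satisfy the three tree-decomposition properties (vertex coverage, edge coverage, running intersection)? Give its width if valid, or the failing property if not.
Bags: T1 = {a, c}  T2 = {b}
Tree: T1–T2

A tree decomposition must satisfy three properties: every vertex lies in some bag; for every edge, both endpoints lie together in some bag; and for every vertex, the bags containing it form a connected subtree. Here edge (a,b) lies in no bag, so the decomposition is invalid.

No — edge (a,b) lies in no bag.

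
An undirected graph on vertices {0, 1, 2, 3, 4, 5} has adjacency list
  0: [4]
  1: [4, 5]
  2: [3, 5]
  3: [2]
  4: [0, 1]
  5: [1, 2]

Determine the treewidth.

A width-1 tree decomposition is:
Bags: B1 = {0, 4}  B2 = {1, 4}  B3 = {1, 5}  B4 = {2, 5}  B5 = {2, 3}
Tree: B1–B2, B2–B3, B3–B4, B4–B5
The largest bag has 2 vertices, giving width 1; this decomposition certifies tw(G) ≤ 1. Since G has at least one edge (e.g. 0–4), it is not an edgeless graph, so tw(G) ≥ 1. Combining the bounds, tw(G) = 1.

1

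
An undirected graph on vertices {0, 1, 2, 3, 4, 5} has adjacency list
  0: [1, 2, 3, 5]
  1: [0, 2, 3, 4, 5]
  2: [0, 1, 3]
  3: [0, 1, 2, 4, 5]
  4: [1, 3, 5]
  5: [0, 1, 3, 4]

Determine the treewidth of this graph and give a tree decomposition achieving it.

Treewidth 3.
One optimal decomposition is:
Bags: B1 = {0, 1, 3, 5}  B2 = {1, 3, 4, 5}  B3 = {0, 1, 2, 3}
Tree: B1–B2, B1–B3

Every bag has size at most 4, so the width is 4 − 1 = 3 and tw(G) ≤ 3. On the other hand G contains the 4-clique {0, 1, 2, 3}. A clique must lie in a single bag of any decomposition, so no decomposition can have width below 3. Combining the bounds, tw(G) = 3.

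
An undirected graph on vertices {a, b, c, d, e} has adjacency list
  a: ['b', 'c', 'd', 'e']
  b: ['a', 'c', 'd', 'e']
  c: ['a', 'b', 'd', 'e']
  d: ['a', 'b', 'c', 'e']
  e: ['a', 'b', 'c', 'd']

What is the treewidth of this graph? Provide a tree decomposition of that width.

Treewidth 4.
Bags: B1 = {a, b, c, d, e}
Tree: (single bag)

A single bag containing all 5 vertices is trivially a valid decomposition of width 4. For the lower bound, the 5 vertices {a, b, c, d, e} are pairwise adjacent, and any tree decomposition puts a clique entirely inside one bag — forcing width ≥ 4. Hence tw(G) = 4 exactly.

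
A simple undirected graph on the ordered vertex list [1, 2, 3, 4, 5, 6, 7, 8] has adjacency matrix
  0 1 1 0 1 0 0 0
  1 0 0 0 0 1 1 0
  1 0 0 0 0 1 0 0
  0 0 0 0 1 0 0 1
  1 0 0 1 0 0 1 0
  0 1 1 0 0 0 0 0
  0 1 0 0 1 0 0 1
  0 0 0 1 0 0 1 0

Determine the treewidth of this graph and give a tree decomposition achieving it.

Each bag holds 3 vertices, so the decomposition has width 2, which upper-bounds the treewidth. For the lower bound, G contains the cycle 6–3–1–2–6, so G is not a forest; only forests have treewidth ≤ 1, hence tw(G) ≥ 2. The upper and lower bounds meet at 2, so that is the treewidth.

Treewidth 2.
One such decomposition:
Bags: B1 = {2, 3, 6}  B2 = {1, 2, 3}  B3 = {1, 2, 7}  B4 = {1, 5, 7}  B5 = {5, 7, 8}  B6 = {4, 5, 8}
Tree: B1–B2, B2–B3, B3–B4, B4–B5, B5–B6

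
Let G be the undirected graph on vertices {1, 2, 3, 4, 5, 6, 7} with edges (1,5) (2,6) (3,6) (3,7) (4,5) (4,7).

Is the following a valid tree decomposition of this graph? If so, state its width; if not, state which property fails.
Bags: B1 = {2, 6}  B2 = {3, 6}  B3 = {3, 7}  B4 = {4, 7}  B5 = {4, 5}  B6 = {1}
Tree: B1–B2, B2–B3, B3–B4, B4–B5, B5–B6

No — edge (5,1) lies in no bag.

A tree decomposition must satisfy three properties: every vertex lies in some bag; for every edge, both endpoints lie together in some bag; and for every vertex, the bags containing it form a connected subtree. Here edge (5,1) lies in no bag, so the decomposition is invalid.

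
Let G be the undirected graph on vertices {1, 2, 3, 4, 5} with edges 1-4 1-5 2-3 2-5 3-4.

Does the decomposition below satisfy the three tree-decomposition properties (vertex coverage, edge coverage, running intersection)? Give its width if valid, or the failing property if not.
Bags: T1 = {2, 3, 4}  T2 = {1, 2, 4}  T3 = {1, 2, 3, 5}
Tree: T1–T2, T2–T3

A tree decomposition must satisfy three properties: every vertex lies in some bag; for every edge, both endpoints lie together in some bag; and for every vertex, the bags containing it form a connected subtree. Here bags containing vertex 3 are not connected in the tree, so the decomposition is invalid.

No — bags containing vertex 3 are not connected in the tree.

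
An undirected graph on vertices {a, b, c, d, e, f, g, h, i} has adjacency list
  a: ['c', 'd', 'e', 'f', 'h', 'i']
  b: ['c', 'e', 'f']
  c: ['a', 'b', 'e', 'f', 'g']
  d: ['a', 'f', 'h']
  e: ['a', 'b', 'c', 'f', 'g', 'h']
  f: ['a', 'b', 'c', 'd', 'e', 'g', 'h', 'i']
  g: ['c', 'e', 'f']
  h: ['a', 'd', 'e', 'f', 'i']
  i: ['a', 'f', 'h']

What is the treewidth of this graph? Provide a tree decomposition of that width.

The largest bag has 4 vertices, giving width 3; this decomposition certifies tw(G) ≤ 3. Conversely, {c, e, f, g} is a clique of size 4, and the vertices of any clique must share a bag in every tree decomposition; so some bag has ≥ 4 vertices and tw(G) ≥ 3. Combining the bounds, tw(G) = 3.

Treewidth 3.
One such decomposition:
Bags: B1 = {a, e, f, h}  B2 = {a, d, f, h}  B3 = {a, c, e, f}  B4 = {b, c, e, f}  B5 = {a, f, h, i}  B6 = {c, e, f, g}
Tree: B1–B2, B1–B3, B3–B4, B1–B5, B3–B6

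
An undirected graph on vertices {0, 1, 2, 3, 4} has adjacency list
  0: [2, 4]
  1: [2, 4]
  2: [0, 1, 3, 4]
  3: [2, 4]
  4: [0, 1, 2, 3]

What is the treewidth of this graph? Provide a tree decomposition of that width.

Each bag holds 3 vertices, so the decomposition has width 2, which upper-bounds the treewidth. On the other hand G contains the 3-clique {0, 2, 4}. A clique must lie in a single bag of any decomposition, so no decomposition can have width below 2. Therefore the treewidth is 2.

Treewidth 2.
One such decomposition:
Bags: B1 = {1, 2, 4}  B2 = {0, 2, 4}  B3 = {2, 3, 4}
Tree: B1–B2, B1–B3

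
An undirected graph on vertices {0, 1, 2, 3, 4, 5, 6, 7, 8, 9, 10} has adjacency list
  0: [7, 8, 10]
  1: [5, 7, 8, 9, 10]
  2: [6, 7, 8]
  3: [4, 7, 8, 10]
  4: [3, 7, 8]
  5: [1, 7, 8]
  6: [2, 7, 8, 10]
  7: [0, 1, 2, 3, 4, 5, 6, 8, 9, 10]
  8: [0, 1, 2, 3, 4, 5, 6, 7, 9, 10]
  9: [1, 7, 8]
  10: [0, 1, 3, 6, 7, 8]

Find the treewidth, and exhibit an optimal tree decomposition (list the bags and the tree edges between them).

Treewidth 3.
One optimal decomposition is:
Bags: B1 = {1, 7, 8, 9}  B2 = {1, 7, 8, 10}  B3 = {3, 7, 8, 10}  B4 = {6, 7, 8, 10}  B5 = {1, 5, 7, 8}  B6 = {0, 7, 8, 10}  B7 = {2, 6, 7, 8}  B8 = {3, 4, 7, 8}
Tree: B1–B2, B2–B3, B2–B4, B1–B5, B2–B6, B4–B7, B3–B8

Every bag has size at most 4, so the width is 4 − 1 = 3 and tw(G) ≤ 3. On the other hand G contains the 4-clique {2, 6, 7, 8}. A clique must lie in a single bag of any decomposition, so no decomposition can have width below 3. Combining the bounds, tw(G) = 3.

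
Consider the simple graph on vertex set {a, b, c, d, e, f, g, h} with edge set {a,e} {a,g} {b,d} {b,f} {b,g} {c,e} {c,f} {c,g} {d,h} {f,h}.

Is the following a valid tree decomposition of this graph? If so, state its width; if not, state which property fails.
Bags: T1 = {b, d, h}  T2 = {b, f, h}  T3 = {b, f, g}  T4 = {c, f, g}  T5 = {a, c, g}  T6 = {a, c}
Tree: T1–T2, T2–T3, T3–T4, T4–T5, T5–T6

A tree decomposition must satisfy three properties: every vertex lies in some bag; for every edge, both endpoints lie together in some bag; and for every vertex, the bags containing it form a connected subtree. Here vertex e appears in no bag, so the decomposition is invalid.

No — vertex e appears in no bag.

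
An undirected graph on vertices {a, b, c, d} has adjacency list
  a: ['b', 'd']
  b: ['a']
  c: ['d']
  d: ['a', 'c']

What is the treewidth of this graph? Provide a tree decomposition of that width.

Treewidth 1.
One such decomposition:
Bags: B1 = {a, b}  B2 = {a, d}  B3 = {c, d}
Tree: B1–B2, B2–B3

Every bag has size at most 2, so the width is 2 − 1 = 1 and tw(G) ≤ 1. Since G has at least one edge (e.g. b–a), it is not an edgeless graph, so tw(G) ≥ 1. Combining the bounds, tw(G) = 1.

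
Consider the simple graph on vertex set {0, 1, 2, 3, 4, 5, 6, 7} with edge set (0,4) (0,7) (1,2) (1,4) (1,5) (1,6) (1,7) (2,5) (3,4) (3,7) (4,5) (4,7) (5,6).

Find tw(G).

A width-2 tree decomposition is:
Bags: B1 = {1, 4, 5}  B2 = {1, 4, 7}  B3 = {1, 5, 6}  B4 = {1, 2, 5}  B5 = {3, 4, 7}  B6 = {0, 4, 7}
Tree: B1–B2, B1–B3, B3–B4, B2–B5, B2–B6
The largest bag has 3 vertices, giving width 2; this decomposition certifies tw(G) ≤ 2. On the other hand G contains the 3-clique {0, 4, 7}. A clique must lie in a single bag of any decomposition, so no decomposition can have width below 2. Therefore the treewidth is 2.

2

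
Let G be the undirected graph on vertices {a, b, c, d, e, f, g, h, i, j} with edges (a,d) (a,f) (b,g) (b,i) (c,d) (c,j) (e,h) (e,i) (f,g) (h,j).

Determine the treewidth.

A width-2 tree decomposition is:
Bags: B1 = {a, d, f}  B2 = {d, f, g}  B3 = {b, d, g}  B4 = {b, d, i}  B5 = {d, e, i}  B6 = {d, e, h}  B7 = {d, h, j}  B8 = {c, d, j}
Tree: B1–B2, B2–B3, B3–B4, B4–B5, B5–B6, B6–B7, B7–B8
The largest bag has 3 vertices, giving width 2; this decomposition certifies tw(G) ≤ 2. For the lower bound, G contains the cycle d–a–f–g–b–i–e–h–j–c–d, so G is not a forest; only forests have treewidth ≤ 1, hence tw(G) ≥ 2. The upper and lower bounds meet at 2, so that is the treewidth.

2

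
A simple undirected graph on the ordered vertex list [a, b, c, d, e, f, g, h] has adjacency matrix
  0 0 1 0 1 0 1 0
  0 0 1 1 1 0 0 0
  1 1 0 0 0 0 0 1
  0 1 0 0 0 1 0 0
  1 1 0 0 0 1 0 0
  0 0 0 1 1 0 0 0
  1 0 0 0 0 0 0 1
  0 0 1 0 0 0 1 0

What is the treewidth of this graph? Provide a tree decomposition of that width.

Treewidth 2.
Bags: B1 = {d, e, f}  B2 = {b, d, e}  B3 = {a, b, e}  B4 = {a, b, c}  B5 = {a, c, g}  B6 = {c, g, h}
Tree: B1–B2, B2–B3, B3–B4, B4–B5, B5–B6

Every bag has size at most 3, so the width is 3 − 1 = 2 and tw(G) ≤ 2. For the lower bound, G contains the cycle f–d–b–e–f, so G is not a forest; only forests have treewidth ≤ 1, hence tw(G) ≥ 2. Therefore the treewidth is 2.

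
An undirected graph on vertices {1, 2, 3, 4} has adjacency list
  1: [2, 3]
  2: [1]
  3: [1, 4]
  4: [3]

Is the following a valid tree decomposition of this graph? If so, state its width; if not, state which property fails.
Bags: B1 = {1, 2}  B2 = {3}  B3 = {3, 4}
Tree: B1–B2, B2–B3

No — edge (1,3) lies in no bag.

A tree decomposition must satisfy three properties: every vertex lies in some bag; for every edge, both endpoints lie together in some bag; and for every vertex, the bags containing it form a connected subtree. Here edge (1,3) lies in no bag, so the decomposition is invalid.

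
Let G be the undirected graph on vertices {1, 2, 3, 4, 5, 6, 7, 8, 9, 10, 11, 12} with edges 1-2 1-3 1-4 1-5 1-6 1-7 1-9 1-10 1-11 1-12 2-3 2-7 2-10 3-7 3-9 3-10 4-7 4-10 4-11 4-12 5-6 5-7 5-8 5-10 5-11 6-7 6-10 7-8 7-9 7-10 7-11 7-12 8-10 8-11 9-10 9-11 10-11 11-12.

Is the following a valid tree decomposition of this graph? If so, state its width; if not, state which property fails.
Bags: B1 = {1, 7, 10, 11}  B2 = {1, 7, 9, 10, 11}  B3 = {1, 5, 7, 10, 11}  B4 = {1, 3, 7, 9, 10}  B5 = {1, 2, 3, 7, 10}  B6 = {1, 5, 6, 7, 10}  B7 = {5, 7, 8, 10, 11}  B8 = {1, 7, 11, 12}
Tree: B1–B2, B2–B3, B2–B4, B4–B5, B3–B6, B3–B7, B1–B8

No — vertex 4 appears in no bag.

A tree decomposition must satisfy three properties: every vertex lies in some bag; for every edge, both endpoints lie together in some bag; and for every vertex, the bags containing it form a connected subtree. Here vertex 4 appears in no bag, so the decomposition is invalid.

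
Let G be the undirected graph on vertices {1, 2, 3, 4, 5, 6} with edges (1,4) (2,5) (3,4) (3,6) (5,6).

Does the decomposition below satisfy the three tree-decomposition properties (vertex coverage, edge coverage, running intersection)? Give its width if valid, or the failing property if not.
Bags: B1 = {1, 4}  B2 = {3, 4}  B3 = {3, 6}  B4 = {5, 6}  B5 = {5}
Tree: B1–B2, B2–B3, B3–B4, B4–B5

A tree decomposition must satisfy three properties: every vertex lies in some bag; for every edge, both endpoints lie together in some bag; and for every vertex, the bags containing it form a connected subtree. Here vertex 2 appears in no bag, so the decomposition is invalid.

No — vertex 2 appears in no bag.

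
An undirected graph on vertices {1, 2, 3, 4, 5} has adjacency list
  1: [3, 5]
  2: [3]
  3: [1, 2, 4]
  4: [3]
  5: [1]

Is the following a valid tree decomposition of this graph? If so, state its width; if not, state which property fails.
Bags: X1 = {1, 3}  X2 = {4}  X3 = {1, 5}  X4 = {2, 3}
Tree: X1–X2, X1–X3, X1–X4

A tree decomposition must satisfy three properties: every vertex lies in some bag; for every edge, both endpoints lie together in some bag; and for every vertex, the bags containing it form a connected subtree. Here edge (3,4) lies in no bag, so the decomposition is invalid.

No — edge (3,4) lies in no bag.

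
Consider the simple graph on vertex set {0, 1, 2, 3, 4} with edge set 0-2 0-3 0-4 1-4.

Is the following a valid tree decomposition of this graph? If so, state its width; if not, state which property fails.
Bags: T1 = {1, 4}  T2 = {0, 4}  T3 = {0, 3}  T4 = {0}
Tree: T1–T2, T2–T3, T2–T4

No — vertex 2 appears in no bag.

A tree decomposition must satisfy three properties: every vertex lies in some bag; for every edge, both endpoints lie together in some bag; and for every vertex, the bags containing it form a connected subtree. Here vertex 2 appears in no bag, so the decomposition is invalid.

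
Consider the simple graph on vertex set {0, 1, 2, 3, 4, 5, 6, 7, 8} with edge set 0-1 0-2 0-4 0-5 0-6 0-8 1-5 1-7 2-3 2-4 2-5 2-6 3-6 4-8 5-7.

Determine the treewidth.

2

A width-2 tree decomposition is:
Bags: B1 = {0, 2, 5}  B2 = {0, 2, 4}  B3 = {0, 2, 6}  B4 = {0, 4, 8}  B5 = {0, 1, 5}  B6 = {1, 5, 7}  B7 = {2, 3, 6}
Tree: B1–B2, B2–B3, B2–B4, B1–B5, B5–B6, B3–B7
The largest bag has 3 vertices, giving width 2; this decomposition certifies tw(G) ≤ 2. Conversely, {0, 4, 8} is a clique of size 3, and the vertices of any clique must share a bag in every tree decomposition; so some bag has ≥ 3 vertices and tw(G) ≥ 2. Combining the bounds, tw(G) = 2.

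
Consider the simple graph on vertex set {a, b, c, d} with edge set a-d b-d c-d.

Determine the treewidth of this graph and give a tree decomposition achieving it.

Treewidth 1.
Bags: B1 = {a, d}  B2 = {c, d}  B3 = {b, d}
Tree: B1–B2, B2–B3

The largest bag has 2 vertices, giving width 1; this decomposition certifies tw(G) ≤ 1. Since G has at least one edge (e.g. d–a), it is not an edgeless graph, so tw(G) ≥ 1. Therefore the treewidth is 1.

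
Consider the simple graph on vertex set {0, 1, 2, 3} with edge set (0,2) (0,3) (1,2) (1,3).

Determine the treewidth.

2

A width-2 tree decomposition is:
Bags: B1 = {1, 2, 3}  B2 = {0, 2, 3}
Tree: B1–B2
Each bag holds 3 vertices, so the decomposition has width 2, which upper-bounds the treewidth. For the lower bound, G contains the cycle 3–1–2–0–3, so G is not a forest; only forests have treewidth ≤ 1, hence tw(G) ≥ 2. Hence tw(G) = 2 exactly.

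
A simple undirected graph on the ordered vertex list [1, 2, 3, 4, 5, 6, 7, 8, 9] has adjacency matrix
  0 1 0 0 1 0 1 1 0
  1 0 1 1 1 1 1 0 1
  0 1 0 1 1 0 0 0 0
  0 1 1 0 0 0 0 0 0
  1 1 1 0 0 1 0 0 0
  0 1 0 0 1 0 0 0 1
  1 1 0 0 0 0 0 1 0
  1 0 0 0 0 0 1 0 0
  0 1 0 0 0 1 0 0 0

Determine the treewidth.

2

A width-2 tree decomposition is:
Bags: B1 = {1, 2, 5}  B2 = {2, 5, 6}  B3 = {2, 3, 5}  B4 = {2, 3, 4}  B5 = {2, 6, 9}  B6 = {1, 2, 7}  B7 = {1, 7, 8}
Tree: B1–B2, B1–B3, B3–B4, B2–B5, B1–B6, B6–B7
Each bag holds 3 vertices, so the decomposition has width 2, which upper-bounds the treewidth. On the other hand G contains the 3-clique {1, 7, 8}. A clique must lie in a single bag of any decomposition, so no decomposition can have width below 2. Hence tw(G) = 2 exactly.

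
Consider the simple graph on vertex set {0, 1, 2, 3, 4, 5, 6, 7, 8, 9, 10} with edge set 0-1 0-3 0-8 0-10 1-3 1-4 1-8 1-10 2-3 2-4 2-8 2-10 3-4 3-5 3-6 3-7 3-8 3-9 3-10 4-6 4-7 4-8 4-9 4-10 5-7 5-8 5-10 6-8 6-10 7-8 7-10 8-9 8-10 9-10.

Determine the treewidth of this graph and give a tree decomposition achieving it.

Treewidth 4.
Bags: B1 = {3, 4, 7, 8, 10}  B2 = {3, 4, 6, 8, 10}  B3 = {3, 4, 8, 9, 10}  B4 = {1, 3, 4, 8, 10}  B5 = {0, 1, 3, 8, 10}  B6 = {3, 5, 7, 8, 10}  B7 = {2, 3, 4, 8, 10}
Tree: B1–B2, B2–B3, B2–B4, B4–B5, B1–B6, B2–B7

Each bag holds 5 vertices, so the decomposition has width 4, which upper-bounds the treewidth. For the lower bound, the 5 vertices {0, 1, 3, 8, 10} are pairwise adjacent, and any tree decomposition puts a clique entirely inside one bag — forcing width ≥ 4. Hence tw(G) = 4 exactly.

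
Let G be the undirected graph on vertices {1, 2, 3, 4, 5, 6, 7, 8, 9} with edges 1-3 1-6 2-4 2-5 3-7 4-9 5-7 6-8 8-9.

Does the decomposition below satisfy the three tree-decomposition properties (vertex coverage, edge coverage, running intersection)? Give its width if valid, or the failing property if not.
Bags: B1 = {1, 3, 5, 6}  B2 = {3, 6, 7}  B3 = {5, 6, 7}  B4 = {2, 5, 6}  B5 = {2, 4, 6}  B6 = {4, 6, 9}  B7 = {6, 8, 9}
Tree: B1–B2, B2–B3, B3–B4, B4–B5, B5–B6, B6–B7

No — bags containing vertex 5 are not connected in the tree.

A tree decomposition must satisfy three properties: every vertex lies in some bag; for every edge, both endpoints lie together in some bag; and for every vertex, the bags containing it form a connected subtree. Here bags containing vertex 5 are not connected in the tree, so the decomposition is invalid.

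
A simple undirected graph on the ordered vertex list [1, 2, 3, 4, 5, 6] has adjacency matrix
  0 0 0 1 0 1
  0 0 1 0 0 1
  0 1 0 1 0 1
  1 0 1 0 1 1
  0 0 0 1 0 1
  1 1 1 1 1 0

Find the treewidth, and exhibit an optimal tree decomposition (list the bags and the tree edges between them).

Every bag has size at most 3, so the width is 3 − 1 = 2 and tw(G) ≤ 2. For the lower bound, the 3 vertices {2, 3, 6} are pairwise adjacent, and any tree decomposition puts a clique entirely inside one bag — forcing width ≥ 2. Therefore the treewidth is 2.

Treewidth 2.
Bags: B1 = {3, 4, 6}  B2 = {1, 4, 6}  B3 = {2, 3, 6}  B4 = {4, 5, 6}
Tree: B1–B2, B1–B3, B2–B4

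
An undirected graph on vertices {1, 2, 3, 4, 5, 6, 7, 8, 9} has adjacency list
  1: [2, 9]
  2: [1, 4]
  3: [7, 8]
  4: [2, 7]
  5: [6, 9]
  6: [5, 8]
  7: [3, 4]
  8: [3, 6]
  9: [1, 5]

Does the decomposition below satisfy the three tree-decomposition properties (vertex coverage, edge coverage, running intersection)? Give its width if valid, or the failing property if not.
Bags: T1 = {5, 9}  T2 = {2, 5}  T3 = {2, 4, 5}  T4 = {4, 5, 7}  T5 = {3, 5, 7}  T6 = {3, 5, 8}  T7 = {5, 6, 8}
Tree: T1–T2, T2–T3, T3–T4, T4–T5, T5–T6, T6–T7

A tree decomposition must satisfy three properties: every vertex lies in some bag; for every edge, both endpoints lie together in some bag; and for every vertex, the bags containing it form a connected subtree. Here vertex 1 appears in no bag, so the decomposition is invalid.

No — vertex 1 appears in no bag.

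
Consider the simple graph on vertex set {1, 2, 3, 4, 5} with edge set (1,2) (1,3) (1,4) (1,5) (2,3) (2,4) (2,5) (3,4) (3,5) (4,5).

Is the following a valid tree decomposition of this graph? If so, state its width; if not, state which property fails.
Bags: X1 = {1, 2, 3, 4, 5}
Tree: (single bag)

Vertex coverage: the bags together contain {1, 2, 3, 4, 5}, the full vertex set. Edge coverage: each edge of G has both endpoints in at least one bag. Running intersection: for every vertex, the bags containing it form a connected subtree. All three properties hold, so this is a valid tree decomposition of width max|bag| − 1 = 4, and hence tw(G) ≤ 4.

Yes; width 4.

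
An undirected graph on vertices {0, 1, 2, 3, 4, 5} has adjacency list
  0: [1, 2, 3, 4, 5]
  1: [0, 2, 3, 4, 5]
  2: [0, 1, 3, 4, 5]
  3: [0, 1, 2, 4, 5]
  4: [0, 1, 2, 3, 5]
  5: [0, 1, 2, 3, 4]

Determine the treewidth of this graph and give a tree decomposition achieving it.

Treewidth 5.
One such decomposition:
Bags: B1 = {0, 1, 2, 3, 4, 5}
Tree: (single bag)

With just one bag of size 6, the width is 6 − 1 = 5, so tw(G) ≤ 5. Conversely, {0, 1, 2, 3, 4, 5} is a clique of size 6, and the vertices of any clique must share a bag in every tree decomposition; so some bag has ≥ 6 vertices and tw(G) ≥ 5. Hence tw(G) = 5 exactly.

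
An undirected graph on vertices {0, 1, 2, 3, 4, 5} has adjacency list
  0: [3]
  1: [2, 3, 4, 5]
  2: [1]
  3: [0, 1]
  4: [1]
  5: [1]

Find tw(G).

A width-1 tree decomposition is:
Bags: B1 = {1, 3}  B2 = {1, 2}  B3 = {1, 5}  B4 = {1, 4}  B5 = {0, 3}
Tree: B1–B2, B2–B3, B3–B4, B1–B5
Every bag has size at most 2, so the width is 2 − 1 = 1 and tw(G) ≤ 1. Any graph with an edge has treewidth ≥ 1, and G has the edge 3–1. Therefore the treewidth is 1.

1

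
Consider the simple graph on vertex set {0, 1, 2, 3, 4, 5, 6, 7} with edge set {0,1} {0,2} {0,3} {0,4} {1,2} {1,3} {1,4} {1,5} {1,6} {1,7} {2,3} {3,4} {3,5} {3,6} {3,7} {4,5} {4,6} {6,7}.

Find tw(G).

A width-3 tree decomposition is:
Bags: B1 = {1, 3, 4, 5}  B2 = {1, 3, 4, 6}  B3 = {0, 1, 3, 4}  B4 = {0, 1, 2, 3}  B5 = {1, 3, 6, 7}
Tree: B1–B2, B2–B3, B3–B4, B2–B5
The largest bag has 4 vertices, giving width 3; this decomposition certifies tw(G) ≤ 3. For the lower bound, the 4 vertices {0, 1, 2, 3} are pairwise adjacent, and any tree decomposition puts a clique entirely inside one bag — forcing width ≥ 3. The upper and lower bounds meet at 3, so that is the treewidth.

3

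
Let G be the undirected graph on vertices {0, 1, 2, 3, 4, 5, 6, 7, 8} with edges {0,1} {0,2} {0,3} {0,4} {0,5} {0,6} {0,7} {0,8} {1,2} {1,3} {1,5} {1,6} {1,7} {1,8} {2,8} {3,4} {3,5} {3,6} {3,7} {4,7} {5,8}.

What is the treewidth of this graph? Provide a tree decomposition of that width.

Treewidth 3.
Bags: B1 = {0, 1, 5, 8}  B2 = {0, 1, 3, 5}  B3 = {0, 1, 2, 8}  B4 = {0, 1, 3, 7}  B5 = {0, 1, 3, 6}  B6 = {0, 3, 4, 7}
Tree: B1–B2, B1–B3, B2–B4, B4–B5, B4–B6

The largest bag has 4 vertices, giving width 3; this decomposition certifies tw(G) ≤ 3. For the lower bound, the 4 vertices {0, 1, 2, 8} are pairwise adjacent, and any tree decomposition puts a clique entirely inside one bag — forcing width ≥ 3. Combining the bounds, tw(G) = 3.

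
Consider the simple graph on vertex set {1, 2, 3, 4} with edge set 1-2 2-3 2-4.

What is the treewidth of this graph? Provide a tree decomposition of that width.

Every bag has size at most 2, so the width is 2 − 1 = 1 and tw(G) ≤ 1. Any graph with an edge has treewidth ≥ 1, and G has the edge 2–1. Combining the bounds, tw(G) = 1.

Treewidth 1.
One such decomposition:
Bags: B1 = {1, 2}  B2 = {2, 4}  B3 = {2, 3}
Tree: B1–B2, B2–B3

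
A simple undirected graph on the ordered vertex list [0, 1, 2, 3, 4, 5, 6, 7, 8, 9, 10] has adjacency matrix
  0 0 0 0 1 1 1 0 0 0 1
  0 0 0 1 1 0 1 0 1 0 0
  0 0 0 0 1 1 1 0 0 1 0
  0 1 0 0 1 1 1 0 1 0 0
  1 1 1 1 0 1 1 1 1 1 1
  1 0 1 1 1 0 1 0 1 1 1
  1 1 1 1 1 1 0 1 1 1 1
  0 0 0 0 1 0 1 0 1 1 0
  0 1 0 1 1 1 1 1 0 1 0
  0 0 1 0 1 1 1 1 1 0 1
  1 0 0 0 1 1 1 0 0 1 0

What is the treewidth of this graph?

A width-4 tree decomposition is:
Bags: B1 = {3, 4, 5, 6, 8}  B2 = {4, 5, 6, 8, 9}  B3 = {1, 3, 4, 6, 8}  B4 = {4, 5, 6, 9, 10}  B5 = {4, 6, 7, 8, 9}  B6 = {2, 4, 5, 6, 9}  B7 = {0, 4, 5, 6, 10}
Tree: B1–B2, B1–B3, B2–B4, B2–B5, B2–B6, B4–B7
Each bag holds 5 vertices, so the decomposition has width 4, which upper-bounds the treewidth. For the lower bound, the 5 vertices {1, 3, 4, 6, 8} are pairwise adjacent, and any tree decomposition puts a clique entirely inside one bag — forcing width ≥ 4. Hence tw(G) = 4 exactly.

4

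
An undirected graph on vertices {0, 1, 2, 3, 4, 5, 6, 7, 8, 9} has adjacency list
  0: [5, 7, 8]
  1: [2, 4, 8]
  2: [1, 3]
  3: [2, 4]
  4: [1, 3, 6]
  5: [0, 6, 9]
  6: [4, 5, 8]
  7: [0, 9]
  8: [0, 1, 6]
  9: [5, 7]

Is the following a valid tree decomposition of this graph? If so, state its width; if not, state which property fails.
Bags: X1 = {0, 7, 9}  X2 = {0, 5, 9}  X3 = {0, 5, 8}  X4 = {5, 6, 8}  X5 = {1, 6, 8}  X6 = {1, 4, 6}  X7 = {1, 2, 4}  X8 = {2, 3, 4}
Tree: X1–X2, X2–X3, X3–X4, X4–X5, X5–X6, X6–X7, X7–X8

Checking the three conditions: (i) the bags cover all of {0, 1, 2, 3, 4, 5, 6, 7, 8, 9}; (ii) for each edge, some bag contains both endpoints; (iii) the bags containing any fixed vertex form a subtree. All hold, so the decomposition is valid with width 3 − 1 = 2.

Yes; width 2.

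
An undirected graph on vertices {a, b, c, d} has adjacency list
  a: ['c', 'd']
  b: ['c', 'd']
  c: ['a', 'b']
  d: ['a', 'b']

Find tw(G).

2

A width-2 tree decomposition is:
Bags: B1 = {a, b, d}  B2 = {a, b, c}
Tree: B1–B2
Each bag holds 3 vertices, so the decomposition has width 2, which upper-bounds the treewidth. Since a–d–b–c–a is a cycle in G, G is not acyclic. Forests are exactly the graphs of treewidth ≤ 1, so tw(G) ≥ 2. Combining the bounds, tw(G) = 2.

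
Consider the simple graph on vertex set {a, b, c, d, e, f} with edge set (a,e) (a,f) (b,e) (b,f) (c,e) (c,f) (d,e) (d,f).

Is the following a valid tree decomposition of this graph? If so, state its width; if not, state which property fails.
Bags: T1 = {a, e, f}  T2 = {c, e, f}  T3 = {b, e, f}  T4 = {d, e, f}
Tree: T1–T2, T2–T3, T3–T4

Every vertex of G appears in some bag (union = {a, b, c, d, e, f}); every edge is covered by a bag; and for each vertex v the set of bags containing v is connected in the bag tree. The decomposition is therefore valid. The largest bag has 3 vertices, so the width is 2.

Yes; width 2.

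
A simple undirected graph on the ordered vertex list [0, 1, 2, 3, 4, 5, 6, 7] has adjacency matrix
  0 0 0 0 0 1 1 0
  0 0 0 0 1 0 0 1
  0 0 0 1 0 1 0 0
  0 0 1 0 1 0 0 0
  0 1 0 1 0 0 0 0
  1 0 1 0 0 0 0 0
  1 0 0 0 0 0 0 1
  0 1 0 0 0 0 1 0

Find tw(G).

2

A width-2 tree decomposition is:
Bags: B1 = {2, 3, 4}  B2 = {1, 2, 4}  B3 = {1, 2, 7}  B4 = {2, 6, 7}  B5 = {0, 2, 6}  B6 = {0, 2, 5}
Tree: B1–B2, B2–B3, B3–B4, B4–B5, B5–B6
Each bag holds 3 vertices, so the decomposition has width 2, which upper-bounds the treewidth. The edges 2–3–4–1–7–6–0–5–2 form a cycle, so G is not a tree and its treewidth is at least 2. The upper and lower bounds meet at 2, so that is the treewidth.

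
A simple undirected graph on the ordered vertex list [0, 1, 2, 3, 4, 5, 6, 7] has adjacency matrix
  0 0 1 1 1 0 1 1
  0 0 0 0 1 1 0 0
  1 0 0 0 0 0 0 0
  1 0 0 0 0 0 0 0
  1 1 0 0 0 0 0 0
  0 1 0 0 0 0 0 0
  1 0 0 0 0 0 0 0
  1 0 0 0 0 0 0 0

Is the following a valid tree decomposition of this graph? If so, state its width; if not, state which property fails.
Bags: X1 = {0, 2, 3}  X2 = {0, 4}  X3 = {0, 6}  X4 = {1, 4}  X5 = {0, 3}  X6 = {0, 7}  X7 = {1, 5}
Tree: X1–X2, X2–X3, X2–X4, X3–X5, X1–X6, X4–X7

A tree decomposition must satisfy three properties: every vertex lies in some bag; for every edge, both endpoints lie together in some bag; and for every vertex, the bags containing it form a connected subtree. Here bags containing vertex 3 are not connected in the tree, so the decomposition is invalid.

No — bags containing vertex 3 are not connected in the tree.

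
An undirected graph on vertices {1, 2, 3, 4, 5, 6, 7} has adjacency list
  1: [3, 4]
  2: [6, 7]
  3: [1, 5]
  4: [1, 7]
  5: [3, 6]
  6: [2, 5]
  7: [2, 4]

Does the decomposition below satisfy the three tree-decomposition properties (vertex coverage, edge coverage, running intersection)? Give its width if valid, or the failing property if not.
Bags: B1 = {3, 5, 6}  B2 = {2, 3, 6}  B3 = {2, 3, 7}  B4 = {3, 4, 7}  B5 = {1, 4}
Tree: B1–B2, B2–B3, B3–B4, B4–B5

A tree decomposition must satisfy three properties: every vertex lies in some bag; for every edge, both endpoints lie together in some bag; and for every vertex, the bags containing it form a connected subtree. Here edge (3,1) lies in no bag, so the decomposition is invalid.

No — edge (3,1) lies in no bag.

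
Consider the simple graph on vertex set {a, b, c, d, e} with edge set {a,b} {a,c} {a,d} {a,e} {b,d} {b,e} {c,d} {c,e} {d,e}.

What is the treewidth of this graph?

3

A width-3 tree decomposition is:
Bags: B1 = {a, b, d, e}  B2 = {a, c, d, e}
Tree: B1–B2
The largest bag has 4 vertices, giving width 3; this decomposition certifies tw(G) ≤ 3. On the other hand G contains the 4-clique {a, c, d, e}. A clique must lie in a single bag of any decomposition, so no decomposition can have width below 3. Combining the bounds, tw(G) = 3.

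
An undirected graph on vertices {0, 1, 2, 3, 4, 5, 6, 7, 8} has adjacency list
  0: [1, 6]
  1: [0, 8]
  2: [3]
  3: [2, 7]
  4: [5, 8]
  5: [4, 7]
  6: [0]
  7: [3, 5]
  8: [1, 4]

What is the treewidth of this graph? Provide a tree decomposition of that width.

Treewidth 1.
One optimal decomposition is:
Bags: B1 = {0, 6}  B2 = {0, 1}  B3 = {1, 8}  B4 = {4, 8}  B5 = {4, 5}  B6 = {5, 7}  B7 = {3, 7}  B8 = {2, 3}
Tree: B1–B2, B2–B3, B3–B4, B4–B5, B5–B6, B6–B7, B7–B8

The largest bag has 2 vertices, giving width 1; this decomposition certifies tw(G) ≤ 1. Any graph with an edge has treewidth ≥ 1, and G has the edge 6–0. The upper and lower bounds meet at 1, so that is the treewidth.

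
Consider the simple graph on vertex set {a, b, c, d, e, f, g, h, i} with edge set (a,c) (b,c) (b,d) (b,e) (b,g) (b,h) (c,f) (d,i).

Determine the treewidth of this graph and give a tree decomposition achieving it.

The largest bag has 2 vertices, giving width 1; this decomposition certifies tw(G) ≤ 1. Any graph with an edge has treewidth ≥ 1, and G has the edge b–d. The upper and lower bounds meet at 1, so that is the treewidth.

Treewidth 1.
One such decomposition:
Bags: B1 = {b, d}  B2 = {b, g}  B3 = {d, i}  B4 = {b, c}  B5 = {a, c}  B6 = {b, e}  B7 = {c, f}  B8 = {b, h}
Tree: B1–B2, B1–B3, B1–B4, B4–B5, B2–B6, B5–B7, B4–B8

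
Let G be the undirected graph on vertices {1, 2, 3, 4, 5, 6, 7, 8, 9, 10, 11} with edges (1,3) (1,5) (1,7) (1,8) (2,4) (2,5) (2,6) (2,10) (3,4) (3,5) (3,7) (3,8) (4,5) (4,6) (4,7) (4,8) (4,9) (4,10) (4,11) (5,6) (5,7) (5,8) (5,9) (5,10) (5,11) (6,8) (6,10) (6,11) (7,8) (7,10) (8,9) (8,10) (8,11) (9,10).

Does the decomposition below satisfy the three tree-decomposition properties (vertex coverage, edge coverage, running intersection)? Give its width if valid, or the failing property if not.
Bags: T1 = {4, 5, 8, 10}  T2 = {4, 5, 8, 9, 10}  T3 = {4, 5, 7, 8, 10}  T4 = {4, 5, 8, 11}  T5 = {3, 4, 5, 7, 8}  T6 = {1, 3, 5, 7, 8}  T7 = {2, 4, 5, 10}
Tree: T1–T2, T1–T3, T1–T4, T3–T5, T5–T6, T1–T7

No — vertex 6 appears in no bag.

A tree decomposition must satisfy three properties: every vertex lies in some bag; for every edge, both endpoints lie together in some bag; and for every vertex, the bags containing it form a connected subtree. Here vertex 6 appears in no bag, so the decomposition is invalid.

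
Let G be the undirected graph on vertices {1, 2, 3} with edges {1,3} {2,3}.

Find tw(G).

A width-1 tree decomposition is:
Bags: B1 = {2, 3}  B2 = {1, 3}
Tree: B1–B2
The largest bag has 2 vertices, giving width 1; this decomposition certifies tw(G) ≤ 1. G has an edge, so its treewidth is at least 1. Combining the bounds, tw(G) = 1.

1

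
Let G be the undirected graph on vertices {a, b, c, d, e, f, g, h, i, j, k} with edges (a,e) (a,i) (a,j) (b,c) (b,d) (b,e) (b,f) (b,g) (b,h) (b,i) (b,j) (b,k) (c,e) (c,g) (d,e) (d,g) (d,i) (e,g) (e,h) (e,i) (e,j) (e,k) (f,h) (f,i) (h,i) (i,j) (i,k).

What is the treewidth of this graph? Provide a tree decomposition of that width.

Each bag holds 4 vertices, so the decomposition has width 3, which upper-bounds the treewidth. Conversely, {a, e, i, j} is a clique of size 4, and the vertices of any clique must share a bag in every tree decomposition; so some bag has ≥ 4 vertices and tw(G) ≥ 3. Therefore the treewidth is 3.

Treewidth 3.
One such decomposition:
Bags: B1 = {b, d, e, i}  B2 = {b, d, e, g}  B3 = {b, e, i, j}  B4 = {b, e, h, i}  B5 = {b, f, h, i}  B6 = {b, e, i, k}  B7 = {a, e, i, j}  B8 = {b, c, e, g}
Tree: B1–B2, B1–B3, B3–B4, B4–B5, B1–B6, B3–B7, B2–B8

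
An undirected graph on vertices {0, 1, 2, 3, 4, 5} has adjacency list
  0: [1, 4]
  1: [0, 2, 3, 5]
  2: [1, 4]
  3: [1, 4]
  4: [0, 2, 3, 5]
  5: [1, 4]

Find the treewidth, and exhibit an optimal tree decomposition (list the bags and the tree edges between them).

The largest bag has 3 vertices, giving width 2; this decomposition certifies tw(G) ≤ 2. For the lower bound, G contains the cycle 0–4–5–1–0, so G is not a forest; only forests have treewidth ≤ 1, hence tw(G) ≥ 2. Therefore the treewidth is 2.

Treewidth 2.
One optimal decomposition is:
Bags: B1 = {0, 1, 4}  B2 = {1, 4, 5}  B3 = {1, 3, 4}  B4 = {1, 2, 4}
Tree: B1–B2, B2–B3, B3–B4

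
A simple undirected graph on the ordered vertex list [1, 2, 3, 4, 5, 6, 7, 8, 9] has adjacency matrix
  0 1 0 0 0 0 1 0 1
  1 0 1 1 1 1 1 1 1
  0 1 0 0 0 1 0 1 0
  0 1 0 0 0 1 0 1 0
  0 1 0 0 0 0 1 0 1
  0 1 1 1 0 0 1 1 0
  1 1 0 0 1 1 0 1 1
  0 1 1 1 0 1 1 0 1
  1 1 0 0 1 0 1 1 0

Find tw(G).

3

A width-3 tree decomposition is:
Bags: B1 = {2, 4, 6, 8}  B2 = {2, 6, 7, 8}  B3 = {2, 3, 6, 8}  B4 = {2, 7, 8, 9}  B5 = {2, 5, 7, 9}  B6 = {1, 2, 7, 9}
Tree: B1–B2, B1–B3, B2–B4, B4–B5, B4–B6
Each bag holds 4 vertices, so the decomposition has width 3, which upper-bounds the treewidth. Conversely, {2, 3, 6, 8} is a clique of size 4, and the vertices of any clique must share a bag in every tree decomposition; so some bag has ≥ 4 vertices and tw(G) ≥ 3. The upper and lower bounds meet at 3, so that is the treewidth.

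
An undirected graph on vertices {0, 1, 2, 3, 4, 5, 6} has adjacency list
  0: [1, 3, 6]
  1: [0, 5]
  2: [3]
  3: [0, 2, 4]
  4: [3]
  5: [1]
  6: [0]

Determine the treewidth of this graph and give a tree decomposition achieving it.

Each bag holds 2 vertices, so the decomposition has width 1, which upper-bounds the treewidth. Any graph with an edge has treewidth ≥ 1, and G has the edge 0–1. Hence tw(G) = 1 exactly.

Treewidth 1.
One such decomposition:
Bags: B1 = {0, 1}  B2 = {0, 3}  B3 = {0, 6}  B4 = {2, 3}  B5 = {3, 4}  B6 = {1, 5}
Tree: B1–B2, B2–B3, B2–B4, B2–B5, B1–B6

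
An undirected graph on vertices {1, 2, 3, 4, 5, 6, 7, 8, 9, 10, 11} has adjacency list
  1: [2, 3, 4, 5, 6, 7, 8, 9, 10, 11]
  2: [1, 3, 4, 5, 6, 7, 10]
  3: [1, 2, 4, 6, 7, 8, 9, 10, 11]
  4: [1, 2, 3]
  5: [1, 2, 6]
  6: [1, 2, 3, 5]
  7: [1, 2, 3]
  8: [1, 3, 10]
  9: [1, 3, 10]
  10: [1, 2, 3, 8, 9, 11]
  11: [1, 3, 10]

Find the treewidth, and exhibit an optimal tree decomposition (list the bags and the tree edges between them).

Treewidth 3.
One such decomposition:
Bags: B1 = {1, 3, 8, 10}  B2 = {1, 2, 3, 10}  B3 = {1, 3, 10, 11}  B4 = {1, 2, 3, 7}  B5 = {1, 3, 9, 10}  B6 = {1, 2, 3, 6}  B7 = {1, 2, 3, 4}  B8 = {1, 2, 5, 6}
Tree: B1–B2, B2–B3, B2–B4, B2–B5, B2–B6, B2–B7, B6–B8

The largest bag has 4 vertices, giving width 3; this decomposition certifies tw(G) ≤ 3. On the other hand G contains the 4-clique {1, 3, 8, 10}. A clique must lie in a single bag of any decomposition, so no decomposition can have width below 3. The upper and lower bounds meet at 3, so that is the treewidth.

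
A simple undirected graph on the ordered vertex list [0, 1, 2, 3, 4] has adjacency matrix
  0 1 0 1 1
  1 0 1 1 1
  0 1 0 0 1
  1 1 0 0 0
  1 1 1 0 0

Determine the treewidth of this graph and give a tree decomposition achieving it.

Each bag holds 3 vertices, so the decomposition has width 2, which upper-bounds the treewidth. Conversely, {0, 1, 3} is a clique of size 3, and the vertices of any clique must share a bag in every tree decomposition; so some bag has ≥ 3 vertices and tw(G) ≥ 2. Hence tw(G) = 2 exactly.

Treewidth 2.
One such decomposition:
Bags: B1 = {1, 2, 4}  B2 = {0, 1, 4}  B3 = {0, 1, 3}
Tree: B1–B2, B2–B3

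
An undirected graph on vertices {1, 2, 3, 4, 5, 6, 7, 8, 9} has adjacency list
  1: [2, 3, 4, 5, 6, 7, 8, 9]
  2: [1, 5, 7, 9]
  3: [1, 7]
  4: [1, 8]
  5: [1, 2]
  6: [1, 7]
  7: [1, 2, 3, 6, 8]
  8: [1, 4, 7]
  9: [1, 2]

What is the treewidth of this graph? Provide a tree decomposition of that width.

Treewidth 2.
One such decomposition:
Bags: B1 = {1, 2, 7}  B2 = {1, 6, 7}  B3 = {1, 7, 8}  B4 = {1, 4, 8}  B5 = {1, 2, 9}  B6 = {1, 2, 5}  B7 = {1, 3, 7}
Tree: B1–B2, B1–B3, B3–B4, B1–B5, B5–B6, B1–B7

Every bag has size at most 3, so the width is 3 − 1 = 2 and tw(G) ≤ 2. Conversely, {1, 2, 9} is a clique of size 3, and the vertices of any clique must share a bag in every tree decomposition; so some bag has ≥ 3 vertices and tw(G) ≥ 2. The upper and lower bounds meet at 2, so that is the treewidth.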